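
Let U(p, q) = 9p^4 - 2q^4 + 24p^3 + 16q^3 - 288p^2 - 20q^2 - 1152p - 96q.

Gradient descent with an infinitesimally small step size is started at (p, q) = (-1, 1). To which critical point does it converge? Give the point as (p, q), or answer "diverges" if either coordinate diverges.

U is separable, so gradient descent decouples: p follows -∂U/∂p, q follows -∂U/∂q.
∂U/∂p = 36(p - 4)(p + 2)(p + 4); at p=-1 this is -540, so p increases.
∂U/∂q = -8(q - 4)(q - 3)(q + 1); at q=1 this is -96, so q increases.
p converges to its nearest critical value 4 (a local min of the p-part); q converges to 3. The iterate converges to (4, 3).

(4, 3)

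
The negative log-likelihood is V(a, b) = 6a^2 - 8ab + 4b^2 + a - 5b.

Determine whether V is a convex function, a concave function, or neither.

V is quadratic, so its Hessian is the constant matrix H = [[12, -8], [-8, 8]].
det(H) = 32, tr(H) = 20.
det(H) > 0 and tr(H) > 0, so H is positive definite everywhere: convex.

convex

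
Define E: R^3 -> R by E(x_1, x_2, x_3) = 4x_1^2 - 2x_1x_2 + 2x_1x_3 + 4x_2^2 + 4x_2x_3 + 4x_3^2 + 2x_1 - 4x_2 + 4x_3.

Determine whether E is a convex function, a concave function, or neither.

convex

E is quadratic, so its Hessian is the constant matrix H = [[8, -2, 2], [-2, 8, 4], [2, 4, 8]].
Leading principal minors: 8, 60, 288.
All positive ⇒ H ≻ 0 ⇒ convex.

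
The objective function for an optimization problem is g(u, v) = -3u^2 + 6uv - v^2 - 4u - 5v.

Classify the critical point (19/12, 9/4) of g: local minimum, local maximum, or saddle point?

The Hessian of g is constant: H = [[-6, 6], [6, -2]].
det(H) = (-6)·(-2) − 6² = -24.
Since det(H) < 0, H is indefinite and the critical point is a saddle point.

saddle point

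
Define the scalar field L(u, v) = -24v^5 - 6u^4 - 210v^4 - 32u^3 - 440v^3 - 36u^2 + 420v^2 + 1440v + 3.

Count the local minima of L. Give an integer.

2

L separates as a function of u plus a function of v, so ∇L=0 decouples.
∂L/∂u = -24u(u + 1)(u + 3) = 0 at u ∈ {-3, -1, 0}; ∂L/∂v = -120(v - 1)(v + 1)(v + 3)(v + 4) = 0 at v ∈ {-4, -3, -1, 1}.
The Hessian is diagonal: diag(L_uu, L_vv). Second derivatives: L_uu(-3)=-144, L_uu(-1)=48, L_uu(0)=-72; L_vv(-4)=1800, L_vv(-3)=-960, L_vv(-1)=1440, L_vv(1)=-4800.
Local minima occur where both diagonal entries positive: (-1, -4), (-1, -1). Count: 2.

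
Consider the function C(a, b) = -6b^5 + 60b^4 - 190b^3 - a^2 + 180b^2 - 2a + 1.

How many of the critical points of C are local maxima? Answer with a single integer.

C separates as a function of a plus a function of b, so ∇C=0 decouples.
∂C/∂a = -2(a + 1) = 0 at a ∈ {-1}; ∂C/∂b = -30b(b - 4)(b - 3)(b - 1) = 0 at b ∈ {0, 1, 3, 4}.
The Hessian is diagonal: diag(C_aa, C_bb). Second derivatives: C_aa(-1)=-2; C_bb(0)=360, C_bb(1)=-180, C_bb(3)=180, C_bb(4)=-360.
Local maxima occur where both diagonal entries negative: (-1, 1), (-1, 4). Count: 2.

2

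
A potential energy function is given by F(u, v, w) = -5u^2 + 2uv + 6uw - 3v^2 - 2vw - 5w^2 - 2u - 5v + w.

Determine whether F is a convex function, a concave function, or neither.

concave

F is quadratic, so its Hessian is the constant matrix H = [[-10, 2, 6], [2, -6, -2], [6, -2, -10]].
Leading principal minors: -10, 56, -352.
Signs alternate −, +, − ⇒ H ≺ 0 ⇒ concave.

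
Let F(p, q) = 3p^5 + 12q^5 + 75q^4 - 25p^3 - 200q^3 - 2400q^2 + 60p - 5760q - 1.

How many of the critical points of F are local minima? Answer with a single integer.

4

F separates as a function of p plus a function of q, so ∇F=0 decouples.
∂F/∂p = 15(p - 2)(p - 1)(p + 1)(p + 2) = 0 at p ∈ {-2, -1, 1, 2}; ∂F/∂q = 60(q - 4)(q + 2)(q + 3)(q + 4) = 0 at q ∈ {-4, -3, -2, 4}.
The Hessian is diagonal: diag(F_pp, F_qq). Second derivatives: F_pp(-2)=-180, F_pp(-1)=90, F_pp(1)=-90, F_pp(2)=180; F_qq(-4)=-960, F_qq(-3)=420, F_qq(-2)=-720, F_qq(4)=20160.
Local minima occur where both diagonal entries positive: (-1, -3), (-1, 4), (2, -3), (2, 4). Count: 4.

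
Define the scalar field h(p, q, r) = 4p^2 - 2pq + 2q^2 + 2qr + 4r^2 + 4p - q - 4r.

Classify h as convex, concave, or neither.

h is quadratic, so its Hessian is the constant matrix H = [[8, -2, 0], [-2, 4, 2], [0, 2, 8]].
Leading principal minors: 8, 28, 192.
All positive ⇒ H ≻ 0 ⇒ convex.

convex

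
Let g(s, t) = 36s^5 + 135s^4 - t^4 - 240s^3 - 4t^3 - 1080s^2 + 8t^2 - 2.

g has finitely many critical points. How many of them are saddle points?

6

g separates as a function of s plus a function of t, so ∇g=0 decouples.
∂g/∂s = 180s(s - 2)(s + 2)(s + 3) = 0 at s ∈ {-3, -2, 0, 2}; ∂g/∂t = -4t(t - 1)(t + 4) = 0 at t ∈ {-4, 0, 1}.
The Hessian is diagonal: diag(g_ss, g_tt). Second derivatives: g_ss(-3)=-2700, g_ss(-2)=1440, g_ss(0)=-2160, g_ss(2)=7200; g_tt(-4)=-80, g_tt(0)=16, g_tt(1)=-20.
Saddle points occur where the two diagonal entries have opposite signs: (-3, 0), (-2, -4), (-2, 1), (0, 0), (2, -4), (2, 1). Count: 6.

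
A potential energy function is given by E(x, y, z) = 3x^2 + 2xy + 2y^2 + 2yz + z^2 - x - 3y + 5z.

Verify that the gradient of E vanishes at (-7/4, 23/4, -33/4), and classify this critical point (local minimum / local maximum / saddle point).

local minimum

∇E = (6x + 2y - 1, 2x + 4y + 2z - 3, 2y + 2z + 5); substituting (-7/4, 23/4, -33/4) gives ∇E = (0, 0, 0), so (-7/4, 23/4, -33/4) is indeed a critical point.
The Hessian is constant: H = [[6, 2, 0], [2, 4, 2], [0, 2, 2]].
Leading principal minors: Δ₁ = 6, Δ₂ = 20, Δ₃ = 16.
All leading minors are positive, so H is positive definite: a local minimum.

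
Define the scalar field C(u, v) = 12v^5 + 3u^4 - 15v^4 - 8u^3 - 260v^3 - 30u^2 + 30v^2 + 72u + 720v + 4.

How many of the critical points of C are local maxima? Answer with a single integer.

2

C separates as a function of u plus a function of v, so ∇C=0 decouples.
∂C/∂u = 12(u - 3)(u - 1)(u + 2) = 0 at u ∈ {-2, 1, 3}; ∂C/∂v = 60(v - 4)(v - 1)(v + 1)(v + 3) = 0 at v ∈ {-3, -1, 1, 4}.
The Hessian is diagonal: diag(C_uu, C_vv). Second derivatives: C_uu(-2)=180, C_uu(1)=-72, C_uu(3)=120; C_vv(-3)=-3360, C_vv(-1)=1200, C_vv(1)=-1440, C_vv(4)=6300.
Local maxima occur where both diagonal entries negative: (1, -3), (1, 1). Count: 2.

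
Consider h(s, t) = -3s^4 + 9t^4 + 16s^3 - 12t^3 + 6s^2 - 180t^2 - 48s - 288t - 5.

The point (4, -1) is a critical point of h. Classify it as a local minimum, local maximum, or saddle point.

local maximum

The mixed partial ∂²h/∂s∂t is 0, so the Hessian at any point is diag(h_ss, h_tt) = diag(12(-3s^2 + 8s + 1), 36(3t^2 - 2t - 10)).
At (4, -1): H = diag(-180, -180).
Both eigenvalues are negative, so H is negative definite: a local maximum.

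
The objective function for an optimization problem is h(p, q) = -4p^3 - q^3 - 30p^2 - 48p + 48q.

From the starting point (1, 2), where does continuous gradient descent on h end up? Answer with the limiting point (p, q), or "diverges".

diverges

h is separable, so gradient descent decouples: p follows -∂h/∂p, q follows -∂h/∂q.
∂h/∂p = -12(p + 1)(p + 4); at p=1 this is -120, so p increases.
∂h/∂q = -3(q - 4)(q + 4); at q=2 this is 36, so q decreases.
The p-coordinate has no critical point in that direction and runs off to infinity.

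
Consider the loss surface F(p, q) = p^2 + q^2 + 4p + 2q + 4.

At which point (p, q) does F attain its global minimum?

(-2, -1)

F(p,q) separates as A(p) + B(q) + 4, so its minimum is min A + min B + 4.
A'(p) = 2p + 4 vanishes at p ∈ {-2}; B'(q) = 2q + 2 vanishes at q ∈ {-1}.
Local minima of A (where A''>0): A(-2)=-4. Local minima of B: B(-1)=-1.
So the global minimum of F is A(-2) + B(-1) + 4 = -4 − 1 + 4 = -1, attained at (-2, -1).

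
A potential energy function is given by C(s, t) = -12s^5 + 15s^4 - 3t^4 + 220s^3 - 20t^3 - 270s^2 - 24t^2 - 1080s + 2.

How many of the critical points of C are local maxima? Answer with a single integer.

C separates as a function of s plus a function of t, so ∇C=0 decouples.
∂C/∂s = -60(s - 3)(s - 2)(s + 1)(s + 3) = 0 at s ∈ {-3, -1, 2, 3}; ∂C/∂t = -12t(t + 1)(t + 4) = 0 at t ∈ {-4, -1, 0}.
The Hessian is diagonal: diag(C_ss, C_tt). Second derivatives: C_ss(-3)=3600, C_ss(-1)=-1440, C_ss(2)=900, C_ss(3)=-1440; C_tt(-4)=-144, C_tt(-1)=36, C_tt(0)=-48.
Local maxima occur where both diagonal entries negative: (-1, -4), (-1, 0), (3, -4), (3, 0). Count: 4.

4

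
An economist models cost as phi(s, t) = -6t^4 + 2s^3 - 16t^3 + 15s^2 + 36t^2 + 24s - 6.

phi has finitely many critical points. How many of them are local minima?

phi separates as a function of s plus a function of t, so ∇phi=0 decouples.
∂phi/∂s = 6(s + 1)(s + 4) = 0 at s ∈ {-4, -1}; ∂phi/∂t = -24t(t - 1)(t + 3) = 0 at t ∈ {-3, 0, 1}.
The Hessian is diagonal: diag(phi_ss, phi_tt). Second derivatives: phi_ss(-4)=-18, phi_ss(-1)=18; phi_tt(-3)=-288, phi_tt(0)=72, phi_tt(1)=-96.
Local minima occur where both diagonal entries positive: (-1, 0). Count: 1.

1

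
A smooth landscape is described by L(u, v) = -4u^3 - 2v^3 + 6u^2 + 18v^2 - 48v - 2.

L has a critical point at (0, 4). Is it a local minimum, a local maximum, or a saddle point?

saddle point

The mixed partial ∂²L/∂u∂v is 0, so the Hessian at any point is diag(L_uu, L_vv) = diag(12(-2u + 1), 12(-v + 3)).
At (0, 4): H = diag(12, -12).
The eigenvalues have opposite signs, so H is indefinite: a saddle point.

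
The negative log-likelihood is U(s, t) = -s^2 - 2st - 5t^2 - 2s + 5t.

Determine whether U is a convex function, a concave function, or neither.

U is quadratic, so its Hessian is the constant matrix H = [[-2, -2], [-2, -10]].
det(H) = 16, tr(H) = -12.
det(H) > 0 and tr(H) < 0, so H is negative definite everywhere: concave.

concave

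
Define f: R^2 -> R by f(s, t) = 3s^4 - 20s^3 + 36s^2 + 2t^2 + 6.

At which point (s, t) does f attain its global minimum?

(0, 0)

f(s,t) separates as P(s) + Q(t) + 6, so its minimum is min P + min Q + 6.
P'(s) = 12s(s - 3)(s - 2) vanishes at s ∈ {0, 2, 3}; Q'(t) = 4t vanishes at t ∈ {0}.
Local minima of P (where P''>0): P(0)=0, P(3)=27. Local minima of Q: Q(0)=0.
So the global minimum of f is P(0) + Q(0) + 6 = 0 + 0 + 6 = 6, attained at (0, 0).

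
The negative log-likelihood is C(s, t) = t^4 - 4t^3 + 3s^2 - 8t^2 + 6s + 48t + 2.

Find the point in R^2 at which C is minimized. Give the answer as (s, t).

C(s,t) separates as P(s) + Q(t) + 2, so its minimum is min P + min Q + 2.
P'(s) = 6s + 6 vanishes at s ∈ {-1}; Q'(t) = 4(t - 3)(t - 2)(t + 2) vanishes at t ∈ {-2, 2, 3}.
Local minima of P (where P''>0): P(-1)=-3. Local minima of Q: Q(-2)=-80, Q(3)=45.
So the global minimum of C is P(-1) + Q(-2) + 2 = -3 − 80 + 2 = -81, attained at (-1, -2).

(-1, -2)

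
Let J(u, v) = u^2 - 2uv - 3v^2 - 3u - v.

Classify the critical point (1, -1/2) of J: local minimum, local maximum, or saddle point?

The Hessian of J is constant: H = [[2, -2], [-2, -6]].
det(H) = 2·(-6) − (-2)² = -16.
Since det(H) < 0, H is indefinite and the critical point is a saddle point.

saddle point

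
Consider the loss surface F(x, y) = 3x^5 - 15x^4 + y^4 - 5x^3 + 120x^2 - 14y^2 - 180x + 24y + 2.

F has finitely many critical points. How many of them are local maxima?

F separates as a function of x plus a function of y, so ∇F=0 decouples.
∂F/∂x = 15(x - 3)(x - 2)(x - 1)(x + 2) = 0 at x ∈ {-2, 1, 2, 3}; ∂F/∂y = 4(y - 2)(y - 1)(y + 3) = 0 at y ∈ {-3, 1, 2}.
The Hessian is diagonal: diag(F_xx, F_yy). Second derivatives: F_xx(-2)=-900, F_xx(1)=90, F_xx(2)=-60, F_xx(3)=150; F_yy(-3)=80, F_yy(1)=-16, F_yy(2)=20.
Local maxima occur where both diagonal entries negative: (-2, 1), (2, 1). Count: 2.

2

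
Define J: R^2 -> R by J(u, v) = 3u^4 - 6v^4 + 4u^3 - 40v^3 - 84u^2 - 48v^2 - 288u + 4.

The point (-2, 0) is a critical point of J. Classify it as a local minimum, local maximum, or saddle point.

The mixed partial ∂²J/∂u∂v is 0, so the Hessian at any point is diag(J_uu, J_vv) = diag(12(3u^2 + 2u - 14), -24(3v^2 + 10v + 4)).
At (-2, 0): H = diag(-72, -96).
Both eigenvalues are negative, so H is negative definite: a local maximum.

local maximum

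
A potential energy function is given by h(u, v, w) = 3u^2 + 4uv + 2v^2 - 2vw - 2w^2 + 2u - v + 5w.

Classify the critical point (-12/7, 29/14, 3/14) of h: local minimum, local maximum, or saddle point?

saddle point

The Hessian is constant: H = [[6, 4, 0], [4, 4, -2], [0, -2, -4]].
Leading principal minors: Δ₁ = 6, Δ₂ = 8, Δ₃ = -56.
The minors fit neither the all-positive nor the alternating-sign pattern, so H is indefinite: a saddle point.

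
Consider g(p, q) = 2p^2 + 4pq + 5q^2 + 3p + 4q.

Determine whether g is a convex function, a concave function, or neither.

g is quadratic, so its Hessian is the constant matrix H = [[4, 4], [4, 10]].
det(H) = 24, tr(H) = 14.
det(H) > 0 and tr(H) > 0, so H is positive definite everywhere: convex.

convex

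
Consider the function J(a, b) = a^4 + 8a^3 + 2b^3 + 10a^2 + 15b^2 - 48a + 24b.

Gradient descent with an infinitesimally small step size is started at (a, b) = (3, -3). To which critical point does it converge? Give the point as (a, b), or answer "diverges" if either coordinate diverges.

J is separable, so gradient descent decouples: a follows -∂J/∂a, b follows -∂J/∂b.
∂J/∂a = 4(a - 1)(a + 3)(a + 4); at a=3 this is 336, so a decreases.
∂J/∂b = 6(b + 1)(b + 4); at b=-3 this is -12, so b increases.
a converges to its nearest critical value 1 (a local min of the a-part); b converges to -1. The iterate converges to (1, -1).

(1, -1)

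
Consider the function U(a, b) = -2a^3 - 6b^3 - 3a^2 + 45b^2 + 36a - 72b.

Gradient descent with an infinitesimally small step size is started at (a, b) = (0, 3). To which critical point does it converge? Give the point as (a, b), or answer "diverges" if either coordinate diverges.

U is separable, so gradient descent decouples: a follows -∂U/∂a, b follows -∂U/∂b.
∂U/∂a = -6(a - 2)(a + 3); at a=0 this is 36, so a decreases.
∂U/∂b = -18(b - 4)(b - 1); at b=3 this is 36, so b decreases.
a converges to its nearest critical value -3 (a local min of the a-part); b converges to 1. The iterate converges to (-3, 1).

(-3, 1)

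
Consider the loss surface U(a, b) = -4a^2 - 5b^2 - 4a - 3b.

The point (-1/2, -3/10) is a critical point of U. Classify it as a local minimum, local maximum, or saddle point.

local maximum

The Hessian of U is constant: H = [[-8, 0], [0, -10]].
det(H) = (-8)·(-10) − 0² = 80.
det(H) > 0 and tr(H) = -18 < 0, so H is negative definite and the point is a local maximum.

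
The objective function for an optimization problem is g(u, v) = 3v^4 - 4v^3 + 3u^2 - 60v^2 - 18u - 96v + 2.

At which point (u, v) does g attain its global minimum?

g(u,v) separates as P(u) + Q(v) + 2, so its minimum is min P + min Q + 2.
P'(u) = 6u - 18 vanishes at u ∈ {3}; Q'(v) = 12(v - 4)(v + 1)(v + 2) vanishes at v ∈ {-2, -1, 4}.
Local minima of P (where P''>0): P(3)=-27. Local minima of Q: Q(-2)=32, Q(4)=-832.
So the global minimum of g is P(3) + Q(4) + 2 = -27 − 832 + 2 = -857, attained at (3, 4).

(3, 4)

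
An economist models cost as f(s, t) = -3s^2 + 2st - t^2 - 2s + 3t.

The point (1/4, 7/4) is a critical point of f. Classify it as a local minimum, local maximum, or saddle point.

The Hessian of f is constant: H = [[-6, 2], [2, -2]].
det(H) = (-6)·(-2) − 2² = 8.
det(H) > 0 and tr(H) = -8 < 0, so H is negative definite and the point is a local maximum.

local maximum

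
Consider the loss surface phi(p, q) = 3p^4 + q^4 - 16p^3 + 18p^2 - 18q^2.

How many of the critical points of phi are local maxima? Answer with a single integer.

phi separates as a function of p plus a function of q, so ∇phi=0 decouples.
∂phi/∂p = 12p(p - 3)(p - 1) = 0 at p ∈ {0, 1, 3}; ∂phi/∂q = 4q(q - 3)(q + 3) = 0 at q ∈ {-3, 0, 3}.
The Hessian is diagonal: diag(phi_pp, phi_qq). Second derivatives: phi_pp(0)=36, phi_pp(1)=-24, phi_pp(3)=72; phi_qq(-3)=72, phi_qq(0)=-36, phi_qq(3)=72.
Local maxima occur where both diagonal entries negative: (1, 0). Count: 1.

1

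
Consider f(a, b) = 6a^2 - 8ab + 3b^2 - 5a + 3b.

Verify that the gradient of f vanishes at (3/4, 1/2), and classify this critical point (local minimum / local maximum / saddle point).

∇f = (12a - 8b - 5, -8a + 6b + 3); substituting (3/4, 1/2) gives ∇f = (0, 0), so (3/4, 1/2) is indeed a critical point.
The Hessian of f is constant: H = [[12, -8], [-8, 6]].
det(H) = 12·6 − (-8)² = 8.
det(H) > 0 and tr(H) = 18 > 0, so H is positive definite and the point is a local minimum.

local minimum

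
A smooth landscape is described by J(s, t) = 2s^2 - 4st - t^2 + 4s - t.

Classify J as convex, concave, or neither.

J is quadratic, so its Hessian is the constant matrix H = [[4, -4], [-4, -2]].
det(H) = -24, tr(H) = 2.
det(H) < 0, so H is indefinite: neither convex nor concave.

neither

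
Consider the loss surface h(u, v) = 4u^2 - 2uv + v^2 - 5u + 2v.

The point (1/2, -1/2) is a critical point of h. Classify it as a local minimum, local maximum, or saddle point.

local minimum

The Hessian of h is constant: H = [[8, -2], [-2, 2]].
det(H) = 8·2 − (-2)² = 12.
det(H) > 0 and tr(H) = 10 > 0, so H is positive definite and the point is a local minimum.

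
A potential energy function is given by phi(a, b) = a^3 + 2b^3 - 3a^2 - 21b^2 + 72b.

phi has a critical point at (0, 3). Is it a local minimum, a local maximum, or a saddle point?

local maximum

The mixed partial ∂²phi/∂a∂b is 0, so the Hessian at any point is diag(phi_aa, phi_bb) = diag(6(a - 1), 6(2b - 7)).
At (0, 3): H = diag(-6, -6).
Both eigenvalues are negative, so H is negative definite: a local maximum.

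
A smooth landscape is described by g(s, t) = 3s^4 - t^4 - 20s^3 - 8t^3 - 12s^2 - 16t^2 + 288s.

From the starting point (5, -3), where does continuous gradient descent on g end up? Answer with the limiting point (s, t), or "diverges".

g is separable, so gradient descent decouples: s follows -∂g/∂s, t follows -∂g/∂t.
∂g/∂s = 12(s - 4)(s - 3)(s + 2); at s=5 this is 168, so s decreases.
∂g/∂t = -4t(t + 2)(t + 4); at t=-3 this is -12, so t increases.
s converges to its nearest critical value 4 (a local min of the s-part); t converges to -2. The iterate converges to (4, -2).

(4, -2)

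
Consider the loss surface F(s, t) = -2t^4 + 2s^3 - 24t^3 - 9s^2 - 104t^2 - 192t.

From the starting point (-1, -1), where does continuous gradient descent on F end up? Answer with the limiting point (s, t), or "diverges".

diverges

F is separable, so gradient descent decouples: s follows -∂F/∂s, t follows -∂F/∂t.
∂F/∂s = 6s(s - 3); at s=-1 this is 24, so s decreases.
∂F/∂t = -8(t + 2)(t + 3)(t + 4); at t=-1 this is -48, so t increases.
The s-coordinate has no critical point in that direction and runs off to infinity.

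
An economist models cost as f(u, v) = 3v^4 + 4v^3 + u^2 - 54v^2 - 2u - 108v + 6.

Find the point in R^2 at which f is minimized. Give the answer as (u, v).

(1, 3)

f(u,v) separates as P(u) + Q(v) + 6, so its minimum is min P + min Q + 6.
P'(u) = 2u - 2 vanishes at u ∈ {1}; Q'(v) = 12(v - 3)(v + 1)(v + 3) vanishes at v ∈ {-3, -1, 3}.
Local minima of P (where P''>0): P(1)=-1. Local minima of Q: Q(-3)=-27, Q(3)=-459.
So the global minimum of f is P(1) + Q(3) + 6 = -1 − 459 + 6 = -454, attained at (1, 3).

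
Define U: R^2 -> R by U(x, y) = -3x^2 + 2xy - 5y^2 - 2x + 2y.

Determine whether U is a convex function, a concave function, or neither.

concave

U is quadratic, so its Hessian is the constant matrix H = [[-6, 2], [2, -10]].
det(H) = 56, tr(H) = -16.
det(H) > 0 and tr(H) < 0, so H is negative definite everywhere: concave.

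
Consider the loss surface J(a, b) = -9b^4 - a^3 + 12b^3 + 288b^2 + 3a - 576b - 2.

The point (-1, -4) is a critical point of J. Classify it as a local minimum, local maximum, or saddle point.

The mixed partial ∂²J/∂a∂b is 0, so the Hessian at any point is diag(J_aa, J_bb) = diag(-6a, 36(-3b^2 + 2b + 16)).
At (-1, -4): H = diag(6, -1440).
The eigenvalues have opposite signs, so H is indefinite: a saddle point.

saddle point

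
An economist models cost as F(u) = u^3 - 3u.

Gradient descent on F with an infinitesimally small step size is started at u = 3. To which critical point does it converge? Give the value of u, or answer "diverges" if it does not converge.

1

F'(u) = 3(u - 1)(u + 1), so F'(3) = 24.
Gradient descent moves in the -F' direction, i.e. u is decreasing.
The nearest critical point in that direction is u = 1, where F'' = 6 > 0 (a local minimum). The iterate converges there.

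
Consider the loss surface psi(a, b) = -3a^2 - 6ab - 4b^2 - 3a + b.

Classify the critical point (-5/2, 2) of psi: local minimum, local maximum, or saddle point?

local maximum

The Hessian of psi is constant: H = [[-6, -6], [-6, -8]].
det(H) = (-6)·(-8) − (-6)² = 12.
det(H) > 0 and tr(H) = -14 < 0, so H is negative definite and the point is a local maximum.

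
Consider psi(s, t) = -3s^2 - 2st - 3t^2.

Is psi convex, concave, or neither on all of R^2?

psi is quadratic, so its Hessian is the constant matrix H = [[-6, -2], [-2, -6]].
det(H) = 32, tr(H) = -12.
det(H) > 0 and tr(H) < 0, so H is negative definite everywhere: concave.

concave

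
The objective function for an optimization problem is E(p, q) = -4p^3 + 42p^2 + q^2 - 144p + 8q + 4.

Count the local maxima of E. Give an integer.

0

E separates as a function of p plus a function of q, so ∇E=0 decouples.
∂E/∂p = -12(p - 4)(p - 3) = 0 at p ∈ {3, 4}; ∂E/∂q = 2(q + 4) = 0 at q ∈ {-4}.
The Hessian is diagonal: diag(E_pp, E_qq). Second derivatives: E_pp(3)=12, E_pp(4)=-12; E_qq(-4)=2.
Local maxima occur where both diagonal entries negative: none. Count: 0.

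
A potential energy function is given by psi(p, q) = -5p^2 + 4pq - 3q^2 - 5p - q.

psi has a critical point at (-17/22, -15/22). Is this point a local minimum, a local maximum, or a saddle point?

The Hessian of psi is constant: H = [[-10, 4], [4, -6]].
det(H) = (-10)·(-6) − 4² = 44.
det(H) > 0 and tr(H) = -16 < 0, so H is negative definite and the point is a local maximum.

local maximum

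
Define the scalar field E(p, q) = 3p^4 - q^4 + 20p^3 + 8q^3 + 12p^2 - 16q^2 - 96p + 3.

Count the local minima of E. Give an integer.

E separates as a function of p plus a function of q, so ∇E=0 decouples.
∂E/∂p = 12(p - 1)(p + 2)(p + 4) = 0 at p ∈ {-4, -2, 1}; ∂E/∂q = -4q(q - 4)(q - 2) = 0 at q ∈ {0, 2, 4}.
The Hessian is diagonal: diag(E_pp, E_qq). Second derivatives: E_pp(-4)=120, E_pp(-2)=-72, E_pp(1)=180; E_qq(0)=-32, E_qq(2)=16, E_qq(4)=-32.
Local minima occur where both diagonal entries positive: (-4, 2), (1, 2). Count: 2.

2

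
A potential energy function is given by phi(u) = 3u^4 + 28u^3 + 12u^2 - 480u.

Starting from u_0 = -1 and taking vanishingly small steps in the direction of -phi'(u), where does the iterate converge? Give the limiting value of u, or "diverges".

2

phi'(u) = 12(u - 2)(u + 4)(u + 5), so phi'(-1) = -432.
Gradient descent moves in the -phi' direction, i.e. u is increasing.
The nearest critical point in that direction is u = 2, where phi'' = 504 > 0 (a local minimum). The iterate converges there.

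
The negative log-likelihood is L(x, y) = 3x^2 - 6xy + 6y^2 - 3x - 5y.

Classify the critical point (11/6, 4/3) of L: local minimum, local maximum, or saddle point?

local minimum

The Hessian of L is constant: H = [[6, -6], [-6, 12]].
det(H) = 6·12 − (-6)² = 36.
det(H) > 0 and tr(H) = 18 > 0, so H is positive definite and the point is a local minimum.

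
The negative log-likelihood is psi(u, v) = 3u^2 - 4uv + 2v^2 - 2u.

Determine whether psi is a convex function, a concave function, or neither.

convex

psi is quadratic, so its Hessian is the constant matrix H = [[6, -4], [-4, 4]].
det(H) = 8, tr(H) = 10.
det(H) > 0 and tr(H) > 0, so H is positive definite everywhere: convex.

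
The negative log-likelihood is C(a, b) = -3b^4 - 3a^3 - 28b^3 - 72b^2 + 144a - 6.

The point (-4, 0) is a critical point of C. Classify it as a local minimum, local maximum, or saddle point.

The mixed partial ∂²C/∂a∂b is 0, so the Hessian at any point is diag(C_aa, C_bb) = diag(-18a, -12(3b^2 + 14b + 12)).
At (-4, 0): H = diag(72, -144).
The eigenvalues have opposite signs, so H is indefinite: a saddle point.

saddle point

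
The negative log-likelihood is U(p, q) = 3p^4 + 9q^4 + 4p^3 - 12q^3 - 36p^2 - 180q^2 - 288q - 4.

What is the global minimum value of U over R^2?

-2689

U(p,q) separates as A(p) + B(q) − 4, so its minimum is min A + min B − 4.
A'(p) = 12p(p - 2)(p + 3) vanishes at p ∈ {-3, 0, 2}; B'(q) = 36(q - 4)(q + 1)(q + 2) vanishes at q ∈ {-2, -1, 4}.
Local minima of A (where A''>0): A(-3)=-189, A(2)=-64. Local minima of B: B(-2)=96, B(4)=-2496.
So the global minimum of U is A(-3) + B(4) − 4 = -189 − 2496 − 4 = -2689, attained at (-3, 4).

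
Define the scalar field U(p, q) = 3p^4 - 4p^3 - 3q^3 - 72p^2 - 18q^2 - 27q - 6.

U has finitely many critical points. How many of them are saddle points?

3

U separates as a function of p plus a function of q, so ∇U=0 decouples.
∂U/∂p = 12p(p - 4)(p + 3) = 0 at p ∈ {-3, 0, 4}; ∂U/∂q = -9(q + 1)(q + 3) = 0 at q ∈ {-3, -1}.
The Hessian is diagonal: diag(U_pp, U_qq). Second derivatives: U_pp(-3)=252, U_pp(0)=-144, U_pp(4)=336; U_qq(-3)=18, U_qq(-1)=-18.
Saddle points occur where the two diagonal entries have opposite signs: (-3, -1), (0, -3), (4, -1). Count: 3.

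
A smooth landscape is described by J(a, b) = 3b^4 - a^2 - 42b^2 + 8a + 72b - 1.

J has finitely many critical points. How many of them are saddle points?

J separates as a function of a plus a function of b, so ∇J=0 decouples.
∂J/∂a = -2(a - 4) = 0 at a ∈ {4}; ∂J/∂b = 12(b - 2)(b - 1)(b + 3) = 0 at b ∈ {-3, 1, 2}.
The Hessian is diagonal: diag(J_aa, J_bb). Second derivatives: J_aa(4)=-2; J_bb(-3)=240, J_bb(1)=-48, J_bb(2)=60.
Saddle points occur where the two diagonal entries have opposite signs: (4, -3), (4, 2). Count: 2.

2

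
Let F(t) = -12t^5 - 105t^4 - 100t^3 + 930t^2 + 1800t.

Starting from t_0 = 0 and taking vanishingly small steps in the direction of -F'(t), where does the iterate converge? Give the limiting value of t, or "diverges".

-1

F'(t) = -60(t - 2)(t + 1)(t + 3)(t + 5), so F'(0) = 1800.
Gradient descent moves in the -F' direction, i.e. t is decreasing.
The nearest critical point in that direction is t = -1, where F'' = 1440 > 0 (a local minimum). The iterate converges there.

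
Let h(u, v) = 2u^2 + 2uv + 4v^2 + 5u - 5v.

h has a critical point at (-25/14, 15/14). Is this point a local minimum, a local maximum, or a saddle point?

The Hessian of h is constant: H = [[4, 2], [2, 8]].
det(H) = 4·8 − 2² = 28.
det(H) > 0 and tr(H) = 12 > 0, so H is positive definite and the point is a local minimum.

local minimum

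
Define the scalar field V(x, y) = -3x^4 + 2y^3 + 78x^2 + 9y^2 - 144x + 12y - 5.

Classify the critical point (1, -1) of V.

local minimum

The mixed partial ∂²V/∂x∂y is 0, so the Hessian at any point is diag(V_xx, V_yy) = diag(12(-3x^2 + 13), 6(2y + 3)).
At (1, -1): H = diag(120, 6).
Both eigenvalues are positive, so H is positive definite: a local minimum.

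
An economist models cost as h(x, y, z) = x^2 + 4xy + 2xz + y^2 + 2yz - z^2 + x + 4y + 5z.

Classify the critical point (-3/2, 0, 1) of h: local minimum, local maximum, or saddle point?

The Hessian is constant: H = [[2, 4, 2], [4, 2, 2], [2, 2, -2]].
Leading principal minors: Δ₁ = 2, Δ₂ = -12, Δ₃ = 40.
The minors fit neither the all-positive nor the alternating-sign pattern, so H is indefinite: a saddle point.

saddle point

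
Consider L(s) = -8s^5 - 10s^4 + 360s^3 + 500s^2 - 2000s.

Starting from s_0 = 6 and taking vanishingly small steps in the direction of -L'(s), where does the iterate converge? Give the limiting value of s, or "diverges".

diverges

L'(s) = -40(s - 5)(s - 1)(s + 2)(s + 5), so L'(6) = -17600.
Gradient descent moves in the -L' direction, i.e. s is increasing.
There is no critical point above s=6, and L' keeps the same sign, so the iterate runs off to +∞.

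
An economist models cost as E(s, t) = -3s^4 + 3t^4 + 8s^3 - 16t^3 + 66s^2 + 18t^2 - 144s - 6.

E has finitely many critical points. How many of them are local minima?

E separates as a function of s plus a function of t, so ∇E=0 decouples.
∂E/∂s = -12(s - 4)(s - 1)(s + 3) = 0 at s ∈ {-3, 1, 4}; ∂E/∂t = 12t(t - 3)(t - 1) = 0 at t ∈ {0, 1, 3}.
The Hessian is diagonal: diag(E_ss, E_tt). Second derivatives: E_ss(-3)=-336, E_ss(1)=144, E_ss(4)=-252; E_tt(0)=36, E_tt(1)=-24, E_tt(3)=72.
Local minima occur where both diagonal entries positive: (1, 0), (1, 3). Count: 2.

2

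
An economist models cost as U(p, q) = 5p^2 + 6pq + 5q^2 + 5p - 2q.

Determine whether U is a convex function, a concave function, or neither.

convex

U is quadratic, so its Hessian is the constant matrix H = [[10, 6], [6, 10]].
det(H) = 64, tr(H) = 20.
det(H) > 0 and tr(H) > 0, so H is positive definite everywhere: convex.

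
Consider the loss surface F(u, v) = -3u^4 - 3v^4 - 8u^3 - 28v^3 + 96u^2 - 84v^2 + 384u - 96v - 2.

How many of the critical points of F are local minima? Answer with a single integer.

1

F separates as a function of u plus a function of v, so ∇F=0 decouples.
∂F/∂u = -12(u - 4)(u + 2)(u + 4) = 0 at u ∈ {-4, -2, 4}; ∂F/∂v = -12(v + 1)(v + 2)(v + 4) = 0 at v ∈ {-4, -2, -1}.
The Hessian is diagonal: diag(F_uu, F_vv). Second derivatives: F_uu(-4)=-192, F_uu(-2)=144, F_uu(4)=-576; F_vv(-4)=-72, F_vv(-2)=24, F_vv(-1)=-36.
Local minima occur where both diagonal entries positive: (-2, -2). Count: 1.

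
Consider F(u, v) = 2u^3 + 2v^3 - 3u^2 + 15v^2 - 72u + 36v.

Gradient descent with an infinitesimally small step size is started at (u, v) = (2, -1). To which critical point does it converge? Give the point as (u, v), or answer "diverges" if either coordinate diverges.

(4, -2)

F is separable, so gradient descent decouples: u follows -∂F/∂u, v follows -∂F/∂v.
∂F/∂u = 6(u - 4)(u + 3); at u=2 this is -60, so u increases.
∂F/∂v = 6(v + 2)(v + 3); at v=-1 this is 12, so v decreases.
u converges to its nearest critical value 4 (a local min of the u-part); v converges to -2. The iterate converges to (4, -2).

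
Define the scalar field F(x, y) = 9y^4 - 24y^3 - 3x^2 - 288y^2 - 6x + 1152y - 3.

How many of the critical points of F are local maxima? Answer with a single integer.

F separates as a function of x plus a function of y, so ∇F=0 decouples.
∂F/∂x = -6(x + 1) = 0 at x ∈ {-1}; ∂F/∂y = 36(y - 4)(y - 2)(y + 4) = 0 at y ∈ {-4, 2, 4}.
The Hessian is diagonal: diag(F_xx, F_yy). Second derivatives: F_xx(-1)=-6; F_yy(-4)=1728, F_yy(2)=-432, F_yy(4)=576.
Local maxima occur where both diagonal entries negative: (-1, 2). Count: 1.

1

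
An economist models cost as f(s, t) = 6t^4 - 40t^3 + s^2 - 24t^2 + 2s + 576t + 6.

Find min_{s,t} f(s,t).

-827

f(s,t) separates as P(s) + Q(t) + 6, so its minimum is min P + min Q + 6.
P'(s) = 2s + 2 vanishes at s ∈ {-1}; Q'(t) = 24(t - 4)(t - 3)(t + 2) vanishes at t ∈ {-2, 3, 4}.
Local minima of P (where P''>0): P(-1)=-1. Local minima of Q: Q(-2)=-832, Q(4)=896.
So the global minimum of f is P(-1) + Q(-2) + 6 = -1 − 832 + 6 = -827, attained at (-1, -2).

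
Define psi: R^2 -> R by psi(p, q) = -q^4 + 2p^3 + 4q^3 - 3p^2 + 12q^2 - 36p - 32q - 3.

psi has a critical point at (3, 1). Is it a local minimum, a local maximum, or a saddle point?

local minimum

The mixed partial ∂²psi/∂p∂q is 0, so the Hessian at any point is diag(psi_pp, psi_qq) = diag(6(2p - 1), 12(-q^2 + 2q + 2)).
At (3, 1): H = diag(30, 36).
Both eigenvalues are positive, so H is positive definite: a local minimum.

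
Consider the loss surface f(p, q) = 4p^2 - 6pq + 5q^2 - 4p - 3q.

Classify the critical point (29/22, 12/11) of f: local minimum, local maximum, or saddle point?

local minimum

The Hessian of f is constant: H = [[8, -6], [-6, 10]].
det(H) = 8·10 − (-6)² = 44.
det(H) > 0 and tr(H) = 18 > 0, so H is positive definite and the point is a local minimum.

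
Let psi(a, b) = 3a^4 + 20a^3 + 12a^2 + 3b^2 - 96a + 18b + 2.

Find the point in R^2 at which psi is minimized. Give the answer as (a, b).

psi(a,b) separates as P(a) + Q(b) + 2, so its minimum is min P + min Q + 2.
P'(a) = 12(a - 1)(a + 2)(a + 4) vanishes at a ∈ {-4, -2, 1}; Q'(b) = 6b + 18 vanishes at b ∈ {-3}.
Local minima of P (where P''>0): P(-4)=64, P(1)=-61. Local minima of Q: Q(-3)=-27.
So the global minimum of psi is P(1) + Q(-3) + 2 = -61 − 27 + 2 = -86, attained at (1, -3).

(1, -3)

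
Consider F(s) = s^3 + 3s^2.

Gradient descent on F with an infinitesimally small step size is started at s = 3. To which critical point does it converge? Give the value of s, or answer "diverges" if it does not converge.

F'(s) = 3s(s + 2), so F'(3) = 45.
Gradient descent moves in the -F' direction, i.e. s is decreasing.
The nearest critical point in that direction is s = 0, where F'' = 6 > 0 (a local minimum). The iterate converges there.

0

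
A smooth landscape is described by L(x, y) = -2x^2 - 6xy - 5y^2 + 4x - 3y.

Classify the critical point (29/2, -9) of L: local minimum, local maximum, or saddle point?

local maximum

The Hessian of L is constant: H = [[-4, -6], [-6, -10]].
det(H) = (-4)·(-10) − (-6)² = 4.
det(H) > 0 and tr(H) = -14 < 0, so H is negative definite and the point is a local maximum.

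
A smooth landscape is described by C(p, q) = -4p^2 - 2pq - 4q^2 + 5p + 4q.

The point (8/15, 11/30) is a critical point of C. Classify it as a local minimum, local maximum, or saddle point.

local maximum

The Hessian of C is constant: H = [[-8, -2], [-2, -8]].
det(H) = (-8)·(-8) − (-2)² = 60.
det(H) > 0 and tr(H) = -16 < 0, so H is negative definite and the point is a local maximum.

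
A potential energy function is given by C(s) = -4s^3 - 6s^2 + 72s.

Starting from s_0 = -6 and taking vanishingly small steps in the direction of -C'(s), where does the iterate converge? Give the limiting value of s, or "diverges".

C'(s) = -12(s - 2)(s + 3), so C'(-6) = -288.
Gradient descent moves in the -C' direction, i.e. s is increasing.
The nearest critical point in that direction is s = -3, where C'' = 60 > 0 (a local minimum). The iterate converges there.

-3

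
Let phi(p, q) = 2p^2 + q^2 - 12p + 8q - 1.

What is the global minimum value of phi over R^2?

-35

phi(p,q) separates as A(p) + B(q) − 1, so its minimum is min A + min B − 1.
A'(p) = 4p - 12 vanishes at p ∈ {3}; B'(q) = 2q + 8 vanishes at q ∈ {-4}.
Local minima of A (where A''>0): A(3)=-18. Local minima of B: B(-4)=-16.
So the global minimum of phi is A(3) + B(-4) − 1 = -18 − 16 − 1 = -35, attained at (3, -4).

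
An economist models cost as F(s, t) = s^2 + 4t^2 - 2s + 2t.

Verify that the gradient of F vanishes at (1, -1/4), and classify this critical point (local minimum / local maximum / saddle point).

local minimum

∇F = (2s - 2, 8t + 2); substituting (1, -1/4) gives ∇F = (0, 0), so (1, -1/4) is indeed a critical point.
The Hessian of F is constant: H = [[2, 0], [0, 8]].
det(H) = 2·8 − 0² = 16.
det(H) > 0 and tr(H) = 10 > 0, so H is positive definite and the point is a local minimum.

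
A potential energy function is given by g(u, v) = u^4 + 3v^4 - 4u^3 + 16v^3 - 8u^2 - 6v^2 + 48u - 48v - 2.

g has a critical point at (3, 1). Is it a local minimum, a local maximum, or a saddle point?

The mixed partial ∂²g/∂u∂v is 0, so the Hessian at any point is diag(g_uu, g_vv) = diag(4(3u^2 - 6u - 4), 12(3v^2 + 8v - 1)).
At (3, 1): H = diag(20, 120).
Both eigenvalues are positive, so H is positive definite: a local minimum.

local minimum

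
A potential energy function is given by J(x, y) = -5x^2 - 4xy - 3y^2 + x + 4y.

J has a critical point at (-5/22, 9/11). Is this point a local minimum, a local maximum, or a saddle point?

local maximum

The Hessian of J is constant: H = [[-10, -4], [-4, -6]].
det(H) = (-10)·(-6) − (-4)² = 44.
det(H) > 0 and tr(H) = -16 < 0, so H is negative definite and the point is a local maximum.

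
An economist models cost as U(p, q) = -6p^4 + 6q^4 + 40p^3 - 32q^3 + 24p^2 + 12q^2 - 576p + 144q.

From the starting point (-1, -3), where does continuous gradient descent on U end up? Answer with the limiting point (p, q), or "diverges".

(3, -1)

U is separable, so gradient descent decouples: p follows -∂U/∂p, q follows -∂U/∂q.
∂U/∂p = -24(p - 4)(p - 3)(p + 2); at p=-1 this is -480, so p increases.
∂U/∂q = 24(q - 3)(q - 2)(q + 1); at q=-3 this is -1440, so q increases.
p converges to its nearest critical value 3 (a local min of the p-part); q converges to -1. The iterate converges to (3, -1).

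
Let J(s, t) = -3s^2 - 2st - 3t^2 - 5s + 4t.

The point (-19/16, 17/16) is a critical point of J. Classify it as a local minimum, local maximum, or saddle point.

local maximum

The Hessian of J is constant: H = [[-6, -2], [-2, -6]].
det(H) = (-6)·(-6) − (-2)² = 32.
det(H) > 0 and tr(H) = -12 < 0, so H is negative definite and the point is a local maximum.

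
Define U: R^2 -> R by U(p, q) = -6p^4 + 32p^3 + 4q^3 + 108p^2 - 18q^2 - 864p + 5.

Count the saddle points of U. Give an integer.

U separates as a function of p plus a function of q, so ∇U=0 decouples.
∂U/∂p = -24(p - 4)(p - 3)(p + 3) = 0 at p ∈ {-3, 3, 4}; ∂U/∂q = 12q(q - 3) = 0 at q ∈ {0, 3}.
The Hessian is diagonal: diag(U_pp, U_qq). Second derivatives: U_pp(-3)=-1008, U_pp(3)=144, U_pp(4)=-168; U_qq(0)=-36, U_qq(3)=36.
Saddle points occur where the two diagonal entries have opposite signs: (-3, 3), (3, 0), (4, 3). Count: 3.

3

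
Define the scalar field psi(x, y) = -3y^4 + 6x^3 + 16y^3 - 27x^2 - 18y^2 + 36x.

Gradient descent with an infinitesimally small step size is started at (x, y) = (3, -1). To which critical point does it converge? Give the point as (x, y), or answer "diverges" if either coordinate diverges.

diverges

psi is separable, so gradient descent decouples: x follows -∂psi/∂x, y follows -∂psi/∂y.
∂psi/∂x = 18(x - 2)(x - 1); at x=3 this is 36, so x decreases.
∂psi/∂y = -12y(y - 3)(y - 1); at y=-1 this is 96, so y decreases.
The y-coordinate has no critical point in that direction and runs off to infinity.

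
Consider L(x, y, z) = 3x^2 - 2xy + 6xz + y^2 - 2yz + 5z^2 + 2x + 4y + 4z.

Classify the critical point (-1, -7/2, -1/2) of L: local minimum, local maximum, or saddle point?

The Hessian is constant: H = [[6, -2, 6], [-2, 2, -2], [6, -2, 10]].
Leading principal minors: Δ₁ = 6, Δ₂ = 8, Δ₃ = 32.
All leading minors are positive, so H is positive definite: a local minimum.

local minimum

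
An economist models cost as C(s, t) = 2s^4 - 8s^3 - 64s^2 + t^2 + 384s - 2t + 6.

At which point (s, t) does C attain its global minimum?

(-4, 1)

C(s,t) separates as P(s) + Q(t) + 6, so its minimum is min P + min Q + 6.
P'(s) = 8(s - 4)(s - 3)(s + 4) vanishes at s ∈ {-4, 3, 4}; Q'(t) = 2(t - 1) vanishes at t ∈ {1}.
Local minima of P (where P''>0): P(-4)=-1536, P(4)=512. Local minima of Q: Q(1)=-1.
So the global minimum of C is P(-4) + Q(1) + 6 = -1536 − 1 + 6 = -1531, attained at (-4, 1).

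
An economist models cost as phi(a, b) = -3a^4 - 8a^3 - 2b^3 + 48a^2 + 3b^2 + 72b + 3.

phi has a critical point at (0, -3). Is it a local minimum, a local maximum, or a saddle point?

The mixed partial ∂²phi/∂a∂b is 0, so the Hessian at any point is diag(phi_aa, phi_bb) = diag(12(-3a^2 - 4a + 8), 6(-2b + 1)).
At (0, -3): H = diag(96, 42).
Both eigenvalues are positive, so H is positive definite: a local minimum.

local minimum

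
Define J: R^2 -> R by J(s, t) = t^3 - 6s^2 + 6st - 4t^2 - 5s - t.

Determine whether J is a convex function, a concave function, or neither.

neither

The term t^3 is cubic, so the Hessian is not constant.
∂²J/∂t² = 6t - 8, which takes both signs as t varies (negative for sufficiently negative t). A diagonal entry of the Hessian changing sign means the Hessian is neither positive- nor negative-semidefinite on all of R^2.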